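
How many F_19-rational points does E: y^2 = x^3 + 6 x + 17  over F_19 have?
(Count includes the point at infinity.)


For each x in F_19, count y with y^2 = x^3 + 6 x + 17 mod 19:
  x = 0: RHS = 17, y in [6, 13]  -> 2 point(s)
  x = 1: RHS = 5, y in [9, 10]  -> 2 point(s)
  x = 3: RHS = 5, y in [9, 10]  -> 2 point(s)
  x = 5: RHS = 1, y in [1, 18]  -> 2 point(s)
  x = 8: RHS = 7, y in [8, 11]  -> 2 point(s)
  x = 15: RHS = 5, y in [9, 10]  -> 2 point(s)
  x = 17: RHS = 16, y in [4, 15]  -> 2 point(s)
Affine points: 14. Add the point at infinity: total = 15.

#E(F_19) = 15


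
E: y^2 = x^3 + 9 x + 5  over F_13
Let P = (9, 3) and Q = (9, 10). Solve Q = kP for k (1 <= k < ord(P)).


Enumerate multiples of P until we hit Q = (9, 10):
  1P = (9, 3)
  2P = (4, 12)
  3P = (10, 4)
  4P = (8, 11)
  5P = (8, 2)
  6P = (10, 9)
  7P = (4, 1)
  8P = (9, 10)
Match found at i = 8.

k = 8


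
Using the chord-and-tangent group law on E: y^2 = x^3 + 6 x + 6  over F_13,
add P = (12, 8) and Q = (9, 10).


P != Q, so use the chord formula.
s = (y2 - y1) / (x2 - x1) = (2) / (10) mod 13 = 8
x3 = s^2 - x1 - x2 mod 13 = 8^2 - 12 - 9 = 4
y3 = s (x1 - x3) - y1 mod 13 = 8 * (12 - 4) - 8 = 4

P + Q = (4, 4)


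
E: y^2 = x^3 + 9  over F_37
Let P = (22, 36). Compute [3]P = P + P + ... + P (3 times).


k = 3 = 11_2 (binary, LSB first: 11)
Double-and-add from P = (22, 36):
  bit 0 = 1: acc = O + (22, 36) = (22, 36)
  bit 1 = 1: acc = (22, 36) + (4, 31) = (0, 3)

3P = (0, 3)


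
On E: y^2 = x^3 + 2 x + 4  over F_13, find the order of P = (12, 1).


Compute successive multiples of P until we hit O:
  1P = (12, 1)
  2P = (5, 10)
  3P = (8, 5)
  4P = (7, 7)
  5P = (10, 7)
  6P = (0, 2)
  7P = (2, 9)
  8P = (9, 7)
  ... (continuing to 17P)
  17P = O

ord(P) = 17


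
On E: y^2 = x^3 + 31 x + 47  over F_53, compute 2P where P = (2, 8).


Doubling: s = (3 x1^2 + a) / (2 y1)
s = (3*2^2 + 31) / (2*8) mod 53 = 6
x3 = s^2 - 2 x1 mod 53 = 6^2 - 2*2 = 32
y3 = s (x1 - x3) - y1 mod 53 = 6 * (2 - 32) - 8 = 24

2P = (32, 24)


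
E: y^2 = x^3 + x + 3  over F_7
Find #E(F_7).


For each x in F_7, count y with y^2 = x^3 + 1 x + 3 mod 7:
  x = 4: RHS = 1, y in [1, 6]  -> 2 point(s)
  x = 5: RHS = 0, y in [0]  -> 1 point(s)
  x = 6: RHS = 1, y in [1, 6]  -> 2 point(s)
Affine points: 5. Add the point at infinity: total = 6.

#E(F_7) = 6


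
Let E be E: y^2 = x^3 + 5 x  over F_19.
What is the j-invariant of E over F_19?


Delta = -16(4 a^3 + 27 b^2) mod 19 = 18
-1728 * (4 a)^3 = -1728 * (4*5)^3 mod 19 = 1
j = 1 * 18^(-1) mod 19 = 18

j = 18 (mod 19)


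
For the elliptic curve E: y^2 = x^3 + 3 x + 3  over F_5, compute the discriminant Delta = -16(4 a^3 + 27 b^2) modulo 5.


4 a^3 + 27 b^2 = 4*3^3 + 27*3^2 = 108 + 243 = 351
Delta = -16 * (351) = -5616
Delta mod 5 = 4

Delta = 4 (mod 5)


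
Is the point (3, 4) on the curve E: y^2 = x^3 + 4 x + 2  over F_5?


Check whether y^2 = x^3 + 4 x + 2 (mod 5) for (x, y) = (3, 4).
LHS: y^2 = 4^2 mod 5 = 1
RHS: x^3 + 4 x + 2 = 3^3 + 4*3 + 2 mod 5 = 1
LHS = RHS

Yes, on the curve


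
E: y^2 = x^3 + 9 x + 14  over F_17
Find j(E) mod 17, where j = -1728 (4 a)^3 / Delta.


Delta = -16(4 a^3 + 27 b^2) mod 17 = 14
-1728 * (4 a)^3 = -1728 * (4*9)^3 mod 17 = 14
j = 14 * 14^(-1) mod 17 = 1

j = 1 (mod 17)


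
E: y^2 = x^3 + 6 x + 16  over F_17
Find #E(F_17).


For each x in F_17, count y with y^2 = x^3 + 6 x + 16 mod 17:
  x = 0: RHS = 16, y in [4, 13]  -> 2 point(s)
  x = 2: RHS = 2, y in [6, 11]  -> 2 point(s)
  x = 4: RHS = 2, y in [6, 11]  -> 2 point(s)
  x = 5: RHS = 1, y in [1, 16]  -> 2 point(s)
  x = 6: RHS = 13, y in [8, 9]  -> 2 point(s)
  x = 8: RHS = 15, y in [7, 10]  -> 2 point(s)
  x = 9: RHS = 0, y in [0]  -> 1 point(s)
  x = 11: RHS = 2, y in [6, 11]  -> 2 point(s)
  x = 13: RHS = 13, y in [8, 9]  -> 2 point(s)
  x = 15: RHS = 13, y in [8, 9]  -> 2 point(s)
  x = 16: RHS = 9, y in [3, 14]  -> 2 point(s)
Affine points: 21. Add the point at infinity: total = 22.

#E(F_17) = 22


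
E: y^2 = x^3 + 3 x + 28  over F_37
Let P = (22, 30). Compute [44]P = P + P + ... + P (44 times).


k = 44 = 101100_2 (binary, LSB first: 001101)
Double-and-add from P = (22, 30):
  bit 0 = 0: acc unchanged = O
  bit 1 = 0: acc unchanged = O
  bit 2 = 1: acc = O + (17, 21) = (17, 21)
  bit 3 = 1: acc = (17, 21) + (13, 9) = (16, 19)
  bit 4 = 0: acc unchanged = (16, 19)
  bit 5 = 1: acc = (16, 19) + (32, 6) = (19, 32)

44P = (19, 32)


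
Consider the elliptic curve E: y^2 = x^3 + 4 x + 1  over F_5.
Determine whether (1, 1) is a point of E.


Check whether y^2 = x^3 + 4 x + 1 (mod 5) for (x, y) = (1, 1).
LHS: y^2 = 1^2 mod 5 = 1
RHS: x^3 + 4 x + 1 = 1^3 + 4*1 + 1 mod 5 = 1
LHS = RHS

Yes, on the curve


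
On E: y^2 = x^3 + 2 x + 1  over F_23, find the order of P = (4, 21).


Compute successive multiples of P until we hit O:
  1P = (4, 21)
  2P = (16, 14)
  3P = (15, 18)
  4P = (17, 16)
  5P = (8, 0)
  6P = (17, 7)
  7P = (15, 5)
  8P = (16, 9)
  ... (continuing to 10P)
  10P = O

ord(P) = 10


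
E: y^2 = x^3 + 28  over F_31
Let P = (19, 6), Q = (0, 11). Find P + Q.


P != Q, so use the chord formula.
s = (y2 - y1) / (x2 - x1) = (5) / (12) mod 31 = 3
x3 = s^2 - x1 - x2 mod 31 = 3^2 - 19 - 0 = 21
y3 = s (x1 - x3) - y1 mod 31 = 3 * (19 - 21) - 6 = 19

P + Q = (21, 19)


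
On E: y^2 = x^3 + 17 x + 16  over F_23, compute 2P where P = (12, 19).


Doubling: s = (3 x1^2 + a) / (2 y1)
s = (3*12^2 + 17) / (2*19) mod 23 = 10
x3 = s^2 - 2 x1 mod 23 = 10^2 - 2*12 = 7
y3 = s (x1 - x3) - y1 mod 23 = 10 * (12 - 7) - 19 = 8

2P = (7, 8)


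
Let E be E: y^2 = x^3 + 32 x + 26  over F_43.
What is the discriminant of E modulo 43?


4 a^3 + 27 b^2 = 4*32^3 + 27*26^2 = 131072 + 18252 = 149324
Delta = -16 * (149324) = -2389184
Delta mod 43 = 25

Delta = 25 (mod 43)


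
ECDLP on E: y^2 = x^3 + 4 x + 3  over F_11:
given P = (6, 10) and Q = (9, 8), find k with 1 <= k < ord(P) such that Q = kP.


Enumerate multiples of P until we hit Q = (9, 8):
  1P = (6, 10)
  2P = (0, 6)
  3P = (3, 3)
  4P = (5, 7)
  5P = (9, 3)
  6P = (10, 3)
  7P = (7, 0)
  8P = (10, 8)
  9P = (9, 8)
Match found at i = 9.

k = 9


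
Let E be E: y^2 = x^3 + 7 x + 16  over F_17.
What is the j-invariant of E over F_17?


Delta = -16(4 a^3 + 27 b^2) mod 17 = 5
-1728 * (4 a)^3 = -1728 * (4*7)^3 mod 17 = 13
j = 13 * 5^(-1) mod 17 = 6

j = 6 (mod 17)


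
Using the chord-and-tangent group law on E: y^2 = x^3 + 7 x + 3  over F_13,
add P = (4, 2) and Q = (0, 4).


P != Q, so use the chord formula.
s = (y2 - y1) / (x2 - x1) = (2) / (9) mod 13 = 6
x3 = s^2 - x1 - x2 mod 13 = 6^2 - 4 - 0 = 6
y3 = s (x1 - x3) - y1 mod 13 = 6 * (4 - 6) - 2 = 12

P + Q = (6, 12)


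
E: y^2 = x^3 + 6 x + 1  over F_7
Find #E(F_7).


For each x in F_7, count y with y^2 = x^3 + 6 x + 1 mod 7:
  x = 0: RHS = 1, y in [1, 6]  -> 2 point(s)
  x = 1: RHS = 1, y in [1, 6]  -> 2 point(s)
  x = 2: RHS = 0, y in [0]  -> 1 point(s)
  x = 3: RHS = 4, y in [2, 5]  -> 2 point(s)
  x = 5: RHS = 2, y in [3, 4]  -> 2 point(s)
  x = 6: RHS = 1, y in [1, 6]  -> 2 point(s)
Affine points: 11. Add the point at infinity: total = 12.

#E(F_7) = 12


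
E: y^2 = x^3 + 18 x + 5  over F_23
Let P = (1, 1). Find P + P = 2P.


Doubling: s = (3 x1^2 + a) / (2 y1)
s = (3*1^2 + 18) / (2*1) mod 23 = 22
x3 = s^2 - 2 x1 mod 23 = 22^2 - 2*1 = 22
y3 = s (x1 - x3) - y1 mod 23 = 22 * (1 - 22) - 1 = 20

2P = (22, 20)


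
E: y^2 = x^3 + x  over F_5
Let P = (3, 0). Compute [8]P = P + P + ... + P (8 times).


k = 8 = 1000_2 (binary, LSB first: 0001)
Double-and-add from P = (3, 0):
  bit 0 = 0: acc unchanged = O
  bit 1 = 0: acc unchanged = O
  bit 2 = 0: acc unchanged = O
  bit 3 = 1: acc = O + O = O

8P = O


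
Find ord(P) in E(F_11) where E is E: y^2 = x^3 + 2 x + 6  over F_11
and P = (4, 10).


Compute successive multiples of P until we hit O:
  1P = (4, 10)
  2P = (1, 3)
  3P = (9, 4)
  4P = (10, 6)
  5P = (6, 6)
  6P = (5, 3)
  7P = (7, 0)
  8P = (5, 8)
  ... (continuing to 14P)
  14P = O

ord(P) = 14


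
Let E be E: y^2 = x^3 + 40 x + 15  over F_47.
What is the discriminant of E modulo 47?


4 a^3 + 27 b^2 = 4*40^3 + 27*15^2 = 256000 + 6075 = 262075
Delta = -16 * (262075) = -4193200
Delta mod 47 = 46

Delta = 46 (mod 47)


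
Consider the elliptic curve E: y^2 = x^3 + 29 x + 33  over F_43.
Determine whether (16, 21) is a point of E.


Check whether y^2 = x^3 + 29 x + 33 (mod 43) for (x, y) = (16, 21).
LHS: y^2 = 21^2 mod 43 = 11
RHS: x^3 + 29 x + 33 = 16^3 + 29*16 + 33 mod 43 = 35
LHS != RHS

No, not on the curve


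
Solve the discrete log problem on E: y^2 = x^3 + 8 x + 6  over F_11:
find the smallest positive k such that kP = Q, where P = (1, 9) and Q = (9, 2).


Enumerate multiples of P until we hit Q = (9, 2):
  1P = (1, 9)
  2P = (9, 2)
Match found at i = 2.

k = 2


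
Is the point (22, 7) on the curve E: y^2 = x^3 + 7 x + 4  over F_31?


Check whether y^2 = x^3 + 7 x + 4 (mod 31) for (x, y) = (22, 7).
LHS: y^2 = 7^2 mod 31 = 18
RHS: x^3 + 7 x + 4 = 22^3 + 7*22 + 4 mod 31 = 18
LHS = RHS

Yes, on the curve


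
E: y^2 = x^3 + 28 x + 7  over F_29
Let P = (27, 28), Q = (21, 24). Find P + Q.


P != Q, so use the chord formula.
s = (y2 - y1) / (x2 - x1) = (25) / (23) mod 29 = 20
x3 = s^2 - x1 - x2 mod 29 = 20^2 - 27 - 21 = 4
y3 = s (x1 - x3) - y1 mod 29 = 20 * (27 - 4) - 28 = 26

P + Q = (4, 26)


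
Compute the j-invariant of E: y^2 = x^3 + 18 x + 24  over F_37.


Delta = -16(4 a^3 + 27 b^2) mod 37 = 1
-1728 * (4 a)^3 = -1728 * (4*18)^3 mod 37 = 23
j = 23 * 1^(-1) mod 37 = 23

j = 23 (mod 37)


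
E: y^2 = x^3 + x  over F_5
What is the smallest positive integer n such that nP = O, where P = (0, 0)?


Compute successive multiples of P until we hit O:
  1P = (0, 0)
  2P = O

ord(P) = 2


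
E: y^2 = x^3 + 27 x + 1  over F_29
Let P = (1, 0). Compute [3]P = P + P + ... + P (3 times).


k = 3 = 11_2 (binary, LSB first: 11)
Double-and-add from P = (1, 0):
  bit 0 = 1: acc = O + (1, 0) = (1, 0)
  bit 1 = 1: acc = (1, 0) + O = (1, 0)

3P = (1, 0)


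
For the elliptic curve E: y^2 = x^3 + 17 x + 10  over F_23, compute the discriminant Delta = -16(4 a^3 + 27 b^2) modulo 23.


4 a^3 + 27 b^2 = 4*17^3 + 27*10^2 = 19652 + 2700 = 22352
Delta = -16 * (22352) = -357632
Delta mod 23 = 18

Delta = 18 (mod 23)


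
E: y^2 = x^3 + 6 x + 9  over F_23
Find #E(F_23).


For each x in F_23, count y with y^2 = x^3 + 6 x + 9 mod 23:
  x = 0: RHS = 9, y in [3, 20]  -> 2 point(s)
  x = 1: RHS = 16, y in [4, 19]  -> 2 point(s)
  x = 2: RHS = 6, y in [11, 12]  -> 2 point(s)
  x = 3: RHS = 8, y in [10, 13]  -> 2 point(s)
  x = 5: RHS = 3, y in [7, 16]  -> 2 point(s)
  x = 6: RHS = 8, y in [10, 13]  -> 2 point(s)
  x = 7: RHS = 3, y in [7, 16]  -> 2 point(s)
  x = 11: RHS = 3, y in [7, 16]  -> 2 point(s)
  x = 14: RHS = 8, y in [10, 13]  -> 2 point(s)
  x = 15: RHS = 1, y in [1, 22]  -> 2 point(s)
  x = 19: RHS = 13, y in [6, 17]  -> 2 point(s)
  x = 21: RHS = 12, y in [9, 14]  -> 2 point(s)
  x = 22: RHS = 2, y in [5, 18]  -> 2 point(s)
Affine points: 26. Add the point at infinity: total = 27.

#E(F_23) = 27


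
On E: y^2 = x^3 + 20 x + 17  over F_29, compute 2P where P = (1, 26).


Doubling: s = (3 x1^2 + a) / (2 y1)
s = (3*1^2 + 20) / (2*26) mod 29 = 1
x3 = s^2 - 2 x1 mod 29 = 1^2 - 2*1 = 28
y3 = s (x1 - x3) - y1 mod 29 = 1 * (1 - 28) - 26 = 5

2P = (28, 5)


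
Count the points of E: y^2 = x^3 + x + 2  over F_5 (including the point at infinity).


For each x in F_5, count y with y^2 = x^3 + 1 x + 2 mod 5:
  x = 1: RHS = 4, y in [2, 3]  -> 2 point(s)
  x = 4: RHS = 0, y in [0]  -> 1 point(s)
Affine points: 3. Add the point at infinity: total = 4.

#E(F_5) = 4


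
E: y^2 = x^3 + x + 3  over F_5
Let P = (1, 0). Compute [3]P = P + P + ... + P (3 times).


k = 3 = 11_2 (binary, LSB first: 11)
Double-and-add from P = (1, 0):
  bit 0 = 1: acc = O + (1, 0) = (1, 0)
  bit 1 = 1: acc = (1, 0) + O = (1, 0)

3P = (1, 0)


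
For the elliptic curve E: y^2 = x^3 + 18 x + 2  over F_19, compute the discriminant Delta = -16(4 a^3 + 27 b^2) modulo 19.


4 a^3 + 27 b^2 = 4*18^3 + 27*2^2 = 23328 + 108 = 23436
Delta = -16 * (23436) = -374976
Delta mod 19 = 8

Delta = 8 (mod 19)


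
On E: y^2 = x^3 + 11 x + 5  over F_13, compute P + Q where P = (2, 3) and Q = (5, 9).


P != Q, so use the chord formula.
s = (y2 - y1) / (x2 - x1) = (6) / (3) mod 13 = 2
x3 = s^2 - x1 - x2 mod 13 = 2^2 - 2 - 5 = 10
y3 = s (x1 - x3) - y1 mod 13 = 2 * (2 - 10) - 3 = 7

P + Q = (10, 7)


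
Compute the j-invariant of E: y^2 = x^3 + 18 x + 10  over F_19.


Delta = -16(4 a^3 + 27 b^2) mod 19 = 13
-1728 * (4 a)^3 = -1728 * (4*18)^3 mod 19 = 12
j = 12 * 13^(-1) mod 19 = 17

j = 17 (mod 19)


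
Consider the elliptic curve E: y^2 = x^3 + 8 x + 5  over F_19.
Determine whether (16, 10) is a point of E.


Check whether y^2 = x^3 + 8 x + 5 (mod 19) for (x, y) = (16, 10).
LHS: y^2 = 10^2 mod 19 = 5
RHS: x^3 + 8 x + 5 = 16^3 + 8*16 + 5 mod 19 = 11
LHS != RHS

No, not on the curve


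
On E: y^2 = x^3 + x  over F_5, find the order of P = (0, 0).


Compute successive multiples of P until we hit O:
  1P = (0, 0)
  2P = O

ord(P) = 2


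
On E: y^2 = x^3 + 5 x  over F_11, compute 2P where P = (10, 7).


Doubling: s = (3 x1^2 + a) / (2 y1)
s = (3*10^2 + 5) / (2*7) mod 11 = 10
x3 = s^2 - 2 x1 mod 11 = 10^2 - 2*10 = 3
y3 = s (x1 - x3) - y1 mod 11 = 10 * (10 - 3) - 7 = 8

2P = (3, 8)


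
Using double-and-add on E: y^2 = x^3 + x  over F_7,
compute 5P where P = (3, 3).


k = 5 = 101_2 (binary, LSB first: 101)
Double-and-add from P = (3, 3):
  bit 0 = 1: acc = O + (3, 3) = (3, 3)
  bit 1 = 0: acc unchanged = (3, 3)
  bit 2 = 1: acc = (3, 3) + (0, 0) = (5, 2)

5P = (5, 2)


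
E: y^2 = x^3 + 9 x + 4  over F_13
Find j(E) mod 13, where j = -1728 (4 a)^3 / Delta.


Delta = -16(4 a^3 + 27 b^2) mod 13 = 5
-1728 * (4 a)^3 = -1728 * (4*9)^3 mod 13 = 12
j = 12 * 5^(-1) mod 13 = 5

j = 5 (mod 13)


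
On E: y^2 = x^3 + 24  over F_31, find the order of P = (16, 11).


Compute successive multiples of P until we hit O:
  1P = (16, 11)
  2P = (13, 12)
  3P = (9, 28)
  4P = (10, 1)
  5P = (25, 5)
  6P = (18, 11)
  7P = (28, 20)
  8P = (5, 5)
  ... (continuing to 43P)
  43P = O

ord(P) = 43


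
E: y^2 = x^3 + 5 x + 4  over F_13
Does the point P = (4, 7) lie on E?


Check whether y^2 = x^3 + 5 x + 4 (mod 13) for (x, y) = (4, 7).
LHS: y^2 = 7^2 mod 13 = 10
RHS: x^3 + 5 x + 4 = 4^3 + 5*4 + 4 mod 13 = 10
LHS = RHS

Yes, on the curve


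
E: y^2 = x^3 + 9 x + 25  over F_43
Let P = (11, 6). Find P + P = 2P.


Doubling: s = (3 x1^2 + a) / (2 y1)
s = (3*11^2 + 9) / (2*6) mod 43 = 31
x3 = s^2 - 2 x1 mod 43 = 31^2 - 2*11 = 36
y3 = s (x1 - x3) - y1 mod 43 = 31 * (11 - 36) - 6 = 36

2P = (36, 36)


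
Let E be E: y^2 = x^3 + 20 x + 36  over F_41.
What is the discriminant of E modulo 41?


4 a^3 + 27 b^2 = 4*20^3 + 27*36^2 = 32000 + 34992 = 66992
Delta = -16 * (66992) = -1071872
Delta mod 41 = 32

Delta = 32 (mod 41)


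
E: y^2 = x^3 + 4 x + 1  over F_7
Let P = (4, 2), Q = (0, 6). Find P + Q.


P != Q, so use the chord formula.
s = (y2 - y1) / (x2 - x1) = (4) / (3) mod 7 = 6
x3 = s^2 - x1 - x2 mod 7 = 6^2 - 4 - 0 = 4
y3 = s (x1 - x3) - y1 mod 7 = 6 * (4 - 4) - 2 = 5

P + Q = (4, 5)


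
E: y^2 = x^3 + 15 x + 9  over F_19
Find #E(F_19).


For each x in F_19, count y with y^2 = x^3 + 15 x + 9 mod 19:
  x = 0: RHS = 9, y in [3, 16]  -> 2 point(s)
  x = 1: RHS = 6, y in [5, 14]  -> 2 point(s)
  x = 2: RHS = 9, y in [3, 16]  -> 2 point(s)
  x = 3: RHS = 5, y in [9, 10]  -> 2 point(s)
  x = 4: RHS = 0, y in [0]  -> 1 point(s)
  x = 5: RHS = 0, y in [0]  -> 1 point(s)
  x = 6: RHS = 11, y in [7, 12]  -> 2 point(s)
  x = 7: RHS = 1, y in [1, 18]  -> 2 point(s)
  x = 10: RHS = 0, y in [0]  -> 1 point(s)
  x = 11: RHS = 4, y in [2, 17]  -> 2 point(s)
  x = 12: RHS = 17, y in [6, 13]  -> 2 point(s)
  x = 13: RHS = 7, y in [8, 11]  -> 2 point(s)
  x = 17: RHS = 9, y in [3, 16]  -> 2 point(s)
Affine points: 23. Add the point at infinity: total = 24.

#E(F_19) = 24


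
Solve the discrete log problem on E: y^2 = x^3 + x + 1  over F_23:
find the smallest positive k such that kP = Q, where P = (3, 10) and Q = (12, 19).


Enumerate multiples of P until we hit Q = (12, 19):
  1P = (3, 10)
  2P = (7, 12)
  3P = (19, 5)
  4P = (17, 3)
  5P = (9, 16)
  6P = (12, 4)
  7P = (11, 3)
  8P = (13, 16)
  9P = (0, 1)
  10P = (6, 4)
  11P = (18, 20)
  12P = (5, 4)
  13P = (1, 7)
  14P = (4, 0)
  15P = (1, 16)
  16P = (5, 19)
  17P = (18, 3)
  18P = (6, 19)
  19P = (0, 22)
  20P = (13, 7)
  21P = (11, 20)
  22P = (12, 19)
Match found at i = 22.

k = 22


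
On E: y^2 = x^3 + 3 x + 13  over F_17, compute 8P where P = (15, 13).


k = 8 = 1000_2 (binary, LSB first: 0001)
Double-and-add from P = (15, 13):
  bit 0 = 0: acc unchanged = O
  bit 1 = 0: acc unchanged = O
  bit 2 = 0: acc unchanged = O
  bit 3 = 1: acc = O + (3, 10) = (3, 10)

8P = (3, 10)


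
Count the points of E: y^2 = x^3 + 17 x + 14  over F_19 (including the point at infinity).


For each x in F_19, count y with y^2 = x^3 + 17 x + 14 mod 19:
  x = 3: RHS = 16, y in [4, 15]  -> 2 point(s)
  x = 6: RHS = 9, y in [3, 16]  -> 2 point(s)
  x = 7: RHS = 1, y in [1, 18]  -> 2 point(s)
  x = 8: RHS = 16, y in [4, 15]  -> 2 point(s)
  x = 10: RHS = 6, y in [5, 14]  -> 2 point(s)
  x = 13: RHS = 0, y in [0]  -> 1 point(s)
Affine points: 11. Add the point at infinity: total = 12.

#E(F_19) = 12


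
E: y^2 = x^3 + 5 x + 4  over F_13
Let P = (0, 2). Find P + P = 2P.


Doubling: s = (3 x1^2 + a) / (2 y1)
s = (3*0^2 + 5) / (2*2) mod 13 = 11
x3 = s^2 - 2 x1 mod 13 = 11^2 - 2*0 = 4
y3 = s (x1 - x3) - y1 mod 13 = 11 * (0 - 4) - 2 = 6

2P = (4, 6)


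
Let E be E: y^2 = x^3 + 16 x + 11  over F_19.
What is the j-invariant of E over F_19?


Delta = -16(4 a^3 + 27 b^2) mod 19 = 15
-1728 * (4 a)^3 = -1728 * (4*16)^3 mod 19 = 1
j = 1 * 15^(-1) mod 19 = 14

j = 14 (mod 19)


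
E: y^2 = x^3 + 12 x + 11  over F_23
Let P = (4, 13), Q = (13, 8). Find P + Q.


P != Q, so use the chord formula.
s = (y2 - y1) / (x2 - x1) = (18) / (9) mod 23 = 2
x3 = s^2 - x1 - x2 mod 23 = 2^2 - 4 - 13 = 10
y3 = s (x1 - x3) - y1 mod 23 = 2 * (4 - 10) - 13 = 21

P + Q = (10, 21)


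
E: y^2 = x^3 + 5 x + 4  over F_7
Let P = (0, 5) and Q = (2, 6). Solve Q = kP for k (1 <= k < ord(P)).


Enumerate multiples of P until we hit Q = (2, 6):
  1P = (0, 5)
  2P = (2, 1)
  3P = (2, 6)
Match found at i = 3.

k = 3


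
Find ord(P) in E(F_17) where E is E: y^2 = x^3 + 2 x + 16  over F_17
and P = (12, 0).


Compute successive multiples of P until we hit O:
  1P = (12, 0)
  2P = O

ord(P) = 2


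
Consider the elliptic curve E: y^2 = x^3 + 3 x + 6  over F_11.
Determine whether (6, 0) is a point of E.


Check whether y^2 = x^3 + 3 x + 6 (mod 11) for (x, y) = (6, 0).
LHS: y^2 = 0^2 mod 11 = 0
RHS: x^3 + 3 x + 6 = 6^3 + 3*6 + 6 mod 11 = 9
LHS != RHS

No, not on the curve


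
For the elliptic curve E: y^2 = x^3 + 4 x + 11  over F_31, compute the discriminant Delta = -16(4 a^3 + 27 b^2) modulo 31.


4 a^3 + 27 b^2 = 4*4^3 + 27*11^2 = 256 + 3267 = 3523
Delta = -16 * (3523) = -56368
Delta mod 31 = 21

Delta = 21 (mod 31)


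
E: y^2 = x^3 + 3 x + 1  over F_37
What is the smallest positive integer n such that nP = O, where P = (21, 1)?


Compute successive multiples of P until we hit O:
  1P = (21, 1)
  2P = (4, 22)
  3P = (23, 8)
  4P = (33, 31)
  5P = (17, 9)
  6P = (3, 0)
  7P = (17, 28)
  8P = (33, 6)
  ... (continuing to 12P)
  12P = O

ord(P) = 12


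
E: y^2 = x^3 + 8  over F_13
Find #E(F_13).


For each x in F_13, count y with y^2 = x^3 + 0 x + 8 mod 13:
  x = 1: RHS = 9, y in [3, 10]  -> 2 point(s)
  x = 2: RHS = 3, y in [4, 9]  -> 2 point(s)
  x = 3: RHS = 9, y in [3, 10]  -> 2 point(s)
  x = 5: RHS = 3, y in [4, 9]  -> 2 point(s)
  x = 6: RHS = 3, y in [4, 9]  -> 2 point(s)
  x = 7: RHS = 0, y in [0]  -> 1 point(s)
  x = 8: RHS = 0, y in [0]  -> 1 point(s)
  x = 9: RHS = 9, y in [3, 10]  -> 2 point(s)
  x = 11: RHS = 0, y in [0]  -> 1 point(s)
Affine points: 15. Add the point at infinity: total = 16.

#E(F_13) = 16


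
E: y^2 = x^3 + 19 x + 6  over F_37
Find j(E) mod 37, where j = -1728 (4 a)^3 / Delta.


Delta = -16(4 a^3 + 27 b^2) mod 37 = 17
-1728 * (4 a)^3 = -1728 * (4*19)^3 mod 37 = 14
j = 14 * 17^(-1) mod 37 = 3

j = 3 (mod 37)


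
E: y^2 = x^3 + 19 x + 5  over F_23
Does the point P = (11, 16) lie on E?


Check whether y^2 = x^3 + 19 x + 5 (mod 23) for (x, y) = (11, 16).
LHS: y^2 = 16^2 mod 23 = 3
RHS: x^3 + 19 x + 5 = 11^3 + 19*11 + 5 mod 23 = 4
LHS != RHS

No, not on the curve


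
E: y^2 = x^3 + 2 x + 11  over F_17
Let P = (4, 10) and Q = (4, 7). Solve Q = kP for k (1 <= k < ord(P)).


Enumerate multiples of P until we hit Q = (4, 7):
  1P = (4, 10)
  2P = (11, 15)
  3P = (15, 4)
  4P = (16, 12)
  5P = (6, 1)
  6P = (6, 16)
  7P = (16, 5)
  8P = (15, 13)
  9P = (11, 2)
  10P = (4, 7)
Match found at i = 10.

k = 10


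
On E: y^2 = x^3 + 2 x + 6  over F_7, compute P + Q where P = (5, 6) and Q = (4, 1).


P != Q, so use the chord formula.
s = (y2 - y1) / (x2 - x1) = (2) / (6) mod 7 = 5
x3 = s^2 - x1 - x2 mod 7 = 5^2 - 5 - 4 = 2
y3 = s (x1 - x3) - y1 mod 7 = 5 * (5 - 2) - 6 = 2

P + Q = (2, 2)


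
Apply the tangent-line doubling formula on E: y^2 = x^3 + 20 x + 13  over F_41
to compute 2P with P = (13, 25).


Doubling: s = (3 x1^2 + a) / (2 y1)
s = (3*13^2 + 20) / (2*25) mod 41 = 13
x3 = s^2 - 2 x1 mod 41 = 13^2 - 2*13 = 20
y3 = s (x1 - x3) - y1 mod 41 = 13 * (13 - 20) - 25 = 7

2P = (20, 7)


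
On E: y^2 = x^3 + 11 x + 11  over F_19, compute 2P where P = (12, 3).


k = 2 = 10_2 (binary, LSB first: 01)
Double-and-add from P = (12, 3):
  bit 0 = 0: acc unchanged = O
  bit 1 = 1: acc = O + (15, 13) = (15, 13)

2P = (15, 13)


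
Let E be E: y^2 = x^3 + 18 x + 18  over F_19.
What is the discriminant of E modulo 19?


4 a^3 + 27 b^2 = 4*18^3 + 27*18^2 = 23328 + 8748 = 32076
Delta = -16 * (32076) = -513216
Delta mod 19 = 12

Delta = 12 (mod 19)


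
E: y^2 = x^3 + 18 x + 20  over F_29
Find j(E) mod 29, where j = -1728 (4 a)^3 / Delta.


Delta = -16(4 a^3 + 27 b^2) mod 29 = 22
-1728 * (4 a)^3 = -1728 * (4*18)^3 mod 29 = 13
j = 13 * 22^(-1) mod 29 = 23

j = 23 (mod 29)


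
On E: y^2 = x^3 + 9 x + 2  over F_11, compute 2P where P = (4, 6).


Doubling: s = (3 x1^2 + a) / (2 y1)
s = (3*4^2 + 9) / (2*6) mod 11 = 2
x3 = s^2 - 2 x1 mod 11 = 2^2 - 2*4 = 7
y3 = s (x1 - x3) - y1 mod 11 = 2 * (4 - 7) - 6 = 10

2P = (7, 10)


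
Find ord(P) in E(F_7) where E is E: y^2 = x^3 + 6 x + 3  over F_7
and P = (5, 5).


Compute successive multiples of P until we hit O:
  1P = (5, 5)
  2P = (5, 2)
  3P = O

ord(P) = 3


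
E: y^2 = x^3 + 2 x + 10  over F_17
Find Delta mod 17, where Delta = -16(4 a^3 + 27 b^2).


4 a^3 + 27 b^2 = 4*2^3 + 27*10^2 = 32 + 2700 = 2732
Delta = -16 * (2732) = -43712
Delta mod 17 = 12

Delta = 12 (mod 17)


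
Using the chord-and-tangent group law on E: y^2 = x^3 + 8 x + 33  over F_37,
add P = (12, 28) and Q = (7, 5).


P != Q, so use the chord formula.
s = (y2 - y1) / (x2 - x1) = (14) / (32) mod 37 = 12
x3 = s^2 - x1 - x2 mod 37 = 12^2 - 12 - 7 = 14
y3 = s (x1 - x3) - y1 mod 37 = 12 * (12 - 14) - 28 = 22

P + Q = (14, 22)


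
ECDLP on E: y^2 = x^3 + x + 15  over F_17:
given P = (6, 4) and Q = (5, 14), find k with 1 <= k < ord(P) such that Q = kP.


Enumerate multiples of P until we hit Q = (5, 14):
  1P = (6, 4)
  2P = (14, 6)
  3P = (13, 7)
  4P = (2, 5)
  5P = (8, 5)
  6P = (16, 8)
  7P = (4, 7)
  8P = (5, 3)
  9P = (7, 12)
  10P = (0, 10)
  11P = (12, 2)
  12P = (1, 0)
  13P = (12, 15)
  14P = (0, 7)
  15P = (7, 5)
  16P = (5, 14)
Match found at i = 16.

k = 16


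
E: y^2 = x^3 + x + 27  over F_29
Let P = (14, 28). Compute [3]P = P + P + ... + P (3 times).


k = 3 = 11_2 (binary, LSB first: 11)
Double-and-add from P = (14, 28):
  bit 0 = 1: acc = O + (14, 28) = (14, 28)
  bit 1 = 1: acc = (14, 28) + (14, 1) = O

3P = O


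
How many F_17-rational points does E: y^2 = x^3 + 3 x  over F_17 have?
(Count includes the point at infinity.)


For each x in F_17, count y with y^2 = x^3 + 3 x + 0 mod 17:
  x = 0: RHS = 0, y in [0]  -> 1 point(s)
  x = 1: RHS = 4, y in [2, 15]  -> 2 point(s)
  x = 3: RHS = 2, y in [6, 11]  -> 2 point(s)
  x = 4: RHS = 8, y in [5, 12]  -> 2 point(s)
  x = 5: RHS = 4, y in [2, 15]  -> 2 point(s)
  x = 6: RHS = 13, y in [8, 9]  -> 2 point(s)
  x = 8: RHS = 9, y in [3, 14]  -> 2 point(s)
  x = 9: RHS = 8, y in [5, 12]  -> 2 point(s)
  x = 11: RHS = 4, y in [2, 15]  -> 2 point(s)
  x = 12: RHS = 13, y in [8, 9]  -> 2 point(s)
  x = 13: RHS = 9, y in [3, 14]  -> 2 point(s)
  x = 14: RHS = 15, y in [7, 10]  -> 2 point(s)
  x = 16: RHS = 13, y in [8, 9]  -> 2 point(s)
Affine points: 25. Add the point at infinity: total = 26.

#E(F_17) = 26


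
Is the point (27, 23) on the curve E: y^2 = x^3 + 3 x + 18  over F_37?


Check whether y^2 = x^3 + 3 x + 18 (mod 37) for (x, y) = (27, 23).
LHS: y^2 = 23^2 mod 37 = 11
RHS: x^3 + 3 x + 18 = 27^3 + 3*27 + 18 mod 37 = 24
LHS != RHS

No, not on the curve


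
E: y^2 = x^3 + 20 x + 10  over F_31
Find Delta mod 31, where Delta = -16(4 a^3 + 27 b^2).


4 a^3 + 27 b^2 = 4*20^3 + 27*10^2 = 32000 + 2700 = 34700
Delta = -16 * (34700) = -555200
Delta mod 31 = 10

Delta = 10 (mod 31)


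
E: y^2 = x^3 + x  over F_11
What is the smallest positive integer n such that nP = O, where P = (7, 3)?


Compute successive multiples of P until we hit O:
  1P = (7, 3)
  2P = (9, 10)
  3P = (10, 3)
  4P = (5, 8)
  5P = (8, 5)
  6P = (0, 0)
  7P = (8, 6)
  8P = (5, 3)
  ... (continuing to 12P)
  12P = O

ord(P) = 12


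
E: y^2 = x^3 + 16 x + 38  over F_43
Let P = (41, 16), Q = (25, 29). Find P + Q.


P != Q, so use the chord formula.
s = (y2 - y1) / (x2 - x1) = (13) / (27) mod 43 = 18
x3 = s^2 - x1 - x2 mod 43 = 18^2 - 41 - 25 = 0
y3 = s (x1 - x3) - y1 mod 43 = 18 * (41 - 0) - 16 = 34

P + Q = (0, 34)


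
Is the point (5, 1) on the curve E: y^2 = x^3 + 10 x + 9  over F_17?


Check whether y^2 = x^3 + 10 x + 9 (mod 17) for (x, y) = (5, 1).
LHS: y^2 = 1^2 mod 17 = 1
RHS: x^3 + 10 x + 9 = 5^3 + 10*5 + 9 mod 17 = 14
LHS != RHS

No, not on the curve


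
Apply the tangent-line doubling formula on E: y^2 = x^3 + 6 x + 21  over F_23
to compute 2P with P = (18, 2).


Doubling: s = (3 x1^2 + a) / (2 y1)
s = (3*18^2 + 6) / (2*2) mod 23 = 3
x3 = s^2 - 2 x1 mod 23 = 3^2 - 2*18 = 19
y3 = s (x1 - x3) - y1 mod 23 = 3 * (18 - 19) - 2 = 18

2P = (19, 18)


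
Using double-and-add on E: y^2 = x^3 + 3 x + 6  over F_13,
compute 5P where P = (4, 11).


k = 5 = 101_2 (binary, LSB first: 101)
Double-and-add from P = (4, 11):
  bit 0 = 1: acc = O + (4, 11) = (4, 11)
  bit 1 = 0: acc unchanged = (4, 11)
  bit 2 = 1: acc = (4, 11) + (8, 10) = (10, 10)

5P = (10, 10)


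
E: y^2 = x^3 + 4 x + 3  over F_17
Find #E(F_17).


For each x in F_17, count y with y^2 = x^3 + 4 x + 3 mod 17:
  x = 1: RHS = 8, y in [5, 12]  -> 2 point(s)
  x = 2: RHS = 2, y in [6, 11]  -> 2 point(s)
  x = 3: RHS = 8, y in [5, 12]  -> 2 point(s)
  x = 4: RHS = 15, y in [7, 10]  -> 2 point(s)
  x = 7: RHS = 0, y in [0]  -> 1 point(s)
  x = 11: RHS = 1, y in [1, 16]  -> 2 point(s)
  x = 13: RHS = 8, y in [5, 12]  -> 2 point(s)
  x = 14: RHS = 15, y in [7, 10]  -> 2 point(s)
  x = 15: RHS = 4, y in [2, 15]  -> 2 point(s)
  x = 16: RHS = 15, y in [7, 10]  -> 2 point(s)
Affine points: 19. Add the point at infinity: total = 20.

#E(F_17) = 20


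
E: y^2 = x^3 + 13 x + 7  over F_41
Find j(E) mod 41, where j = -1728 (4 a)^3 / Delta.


Delta = -16(4 a^3 + 27 b^2) mod 41 = 10
-1728 * (4 a)^3 = -1728 * (4*13)^3 mod 41 = 9
j = 9 * 10^(-1) mod 41 = 5

j = 5 (mod 41)


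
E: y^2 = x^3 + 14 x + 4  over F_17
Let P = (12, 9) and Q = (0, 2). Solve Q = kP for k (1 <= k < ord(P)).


Enumerate multiples of P until we hit Q = (0, 2):
  1P = (12, 9)
  2P = (9, 3)
  3P = (0, 15)
  4P = (1, 11)
  5P = (6, 10)
  6P = (8, 13)
  7P = (15, 11)
  8P = (15, 6)
  9P = (8, 4)
  10P = (6, 7)
  11P = (1, 6)
  12P = (0, 2)
Match found at i = 12.

k = 12


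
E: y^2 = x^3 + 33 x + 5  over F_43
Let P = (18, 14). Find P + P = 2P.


Doubling: s = (3 x1^2 + a) / (2 y1)
s = (3*18^2 + 33) / (2*14) mod 43 = 19
x3 = s^2 - 2 x1 mod 43 = 19^2 - 2*18 = 24
y3 = s (x1 - x3) - y1 mod 43 = 19 * (18 - 24) - 14 = 1

2P = (24, 1)


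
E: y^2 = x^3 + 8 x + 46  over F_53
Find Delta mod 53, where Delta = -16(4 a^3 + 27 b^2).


4 a^3 + 27 b^2 = 4*8^3 + 27*46^2 = 2048 + 57132 = 59180
Delta = -16 * (59180) = -946880
Delta mod 53 = 18

Delta = 18 (mod 53)


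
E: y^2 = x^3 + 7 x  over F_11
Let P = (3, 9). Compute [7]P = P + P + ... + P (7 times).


k = 7 = 111_2 (binary, LSB first: 111)
Double-and-add from P = (3, 9):
  bit 0 = 1: acc = O + (3, 9) = (3, 9)
  bit 1 = 1: acc = (3, 9) + (3, 2) = O
  bit 2 = 1: acc = O + (3, 9) = (3, 9)

7P = (3, 9)


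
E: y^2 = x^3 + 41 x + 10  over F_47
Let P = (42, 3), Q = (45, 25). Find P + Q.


P != Q, so use the chord formula.
s = (y2 - y1) / (x2 - x1) = (22) / (3) mod 47 = 23
x3 = s^2 - x1 - x2 mod 47 = 23^2 - 42 - 45 = 19
y3 = s (x1 - x3) - y1 mod 47 = 23 * (42 - 19) - 3 = 9

P + Q = (19, 9)


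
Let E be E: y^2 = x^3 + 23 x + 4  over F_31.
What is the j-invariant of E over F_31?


Delta = -16(4 a^3 + 27 b^2) mod 31 = 2
-1728 * (4 a)^3 = -1728 * (4*23)^3 mod 31 = 23
j = 23 * 2^(-1) mod 31 = 27

j = 27 (mod 31)


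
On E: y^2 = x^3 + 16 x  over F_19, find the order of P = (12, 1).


Compute successive multiples of P until we hit O:
  1P = (12, 1)
  2P = (11, 14)
  3P = (13, 12)
  4P = (1, 6)
  5P = (15, 9)
  6P = (16, 1)
  7P = (10, 18)
  8P = (17, 13)
  ... (continuing to 20P)
  20P = O

ord(P) = 20


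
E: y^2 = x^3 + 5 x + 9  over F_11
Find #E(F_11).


For each x in F_11, count y with y^2 = x^3 + 5 x + 9 mod 11:
  x = 0: RHS = 9, y in [3, 8]  -> 2 point(s)
  x = 1: RHS = 4, y in [2, 9]  -> 2 point(s)
  x = 2: RHS = 5, y in [4, 7]  -> 2 point(s)
  x = 4: RHS = 5, y in [4, 7]  -> 2 point(s)
  x = 5: RHS = 5, y in [4, 7]  -> 2 point(s)
  x = 8: RHS = 0, y in [0]  -> 1 point(s)
  x = 10: RHS = 3, y in [5, 6]  -> 2 point(s)
Affine points: 13. Add the point at infinity: total = 14.

#E(F_11) = 14


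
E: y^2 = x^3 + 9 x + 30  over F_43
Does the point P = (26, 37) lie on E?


Check whether y^2 = x^3 + 9 x + 30 (mod 43) for (x, y) = (26, 37).
LHS: y^2 = 37^2 mod 43 = 36
RHS: x^3 + 9 x + 30 = 26^3 + 9*26 + 30 mod 43 = 38
LHS != RHS

No, not on the curve


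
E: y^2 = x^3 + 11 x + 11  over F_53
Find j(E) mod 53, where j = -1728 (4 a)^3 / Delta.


Delta = -16(4 a^3 + 27 b^2) mod 53 = 26
-1728 * (4 a)^3 = -1728 * (4*11)^3 mod 53 = 8
j = 8 * 26^(-1) mod 53 = 37

j = 37 (mod 53)


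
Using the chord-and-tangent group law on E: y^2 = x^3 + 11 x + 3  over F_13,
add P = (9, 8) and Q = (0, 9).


P != Q, so use the chord formula.
s = (y2 - y1) / (x2 - x1) = (1) / (4) mod 13 = 10
x3 = s^2 - x1 - x2 mod 13 = 10^2 - 9 - 0 = 0
y3 = s (x1 - x3) - y1 mod 13 = 10 * (9 - 0) - 8 = 4

P + Q = (0, 4)


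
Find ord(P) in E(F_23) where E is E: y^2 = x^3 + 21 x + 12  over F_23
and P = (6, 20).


Compute successive multiples of P until we hit O:
  1P = (6, 20)
  2P = (19, 18)
  3P = (10, 16)
  4P = (8, 5)
  5P = (2, 19)
  6P = (5, 9)
  7P = (18, 9)
  8P = (0, 9)
  ... (continuing to 21P)
  21P = O

ord(P) = 21


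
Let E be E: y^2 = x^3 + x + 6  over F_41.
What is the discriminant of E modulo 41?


4 a^3 + 27 b^2 = 4*1^3 + 27*6^2 = 4 + 972 = 976
Delta = -16 * (976) = -15616
Delta mod 41 = 5

Delta = 5 (mod 41)


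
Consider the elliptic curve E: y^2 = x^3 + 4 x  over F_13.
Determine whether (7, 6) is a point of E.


Check whether y^2 = x^3 + 4 x + 0 (mod 13) for (x, y) = (7, 6).
LHS: y^2 = 6^2 mod 13 = 10
RHS: x^3 + 4 x + 0 = 7^3 + 4*7 + 0 mod 13 = 7
LHS != RHS

No, not on the curve


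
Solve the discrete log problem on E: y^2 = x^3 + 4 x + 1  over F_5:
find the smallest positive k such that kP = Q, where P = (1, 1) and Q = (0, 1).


Enumerate multiples of P until we hit Q = (0, 1):
  1P = (1, 1)
  2P = (4, 1)
  3P = (0, 4)
  4P = (3, 0)
  5P = (0, 1)
Match found at i = 5.

k = 5


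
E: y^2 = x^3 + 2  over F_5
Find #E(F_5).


For each x in F_5, count y with y^2 = x^3 + 0 x + 2 mod 5:
  x = 2: RHS = 0, y in [0]  -> 1 point(s)
  x = 3: RHS = 4, y in [2, 3]  -> 2 point(s)
  x = 4: RHS = 1, y in [1, 4]  -> 2 point(s)
Affine points: 5. Add the point at infinity: total = 6.

#E(F_5) = 6


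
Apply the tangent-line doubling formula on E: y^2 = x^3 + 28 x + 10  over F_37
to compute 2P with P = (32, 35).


Doubling: s = (3 x1^2 + a) / (2 y1)
s = (3*32^2 + 28) / (2*35) mod 37 = 2
x3 = s^2 - 2 x1 mod 37 = 2^2 - 2*32 = 14
y3 = s (x1 - x3) - y1 mod 37 = 2 * (32 - 14) - 35 = 1

2P = (14, 1)


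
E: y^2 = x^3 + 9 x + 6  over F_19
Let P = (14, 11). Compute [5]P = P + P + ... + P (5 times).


k = 5 = 101_2 (binary, LSB first: 101)
Double-and-add from P = (14, 11):
  bit 0 = 1: acc = O + (14, 11) = (14, 11)
  bit 1 = 0: acc unchanged = (14, 11)
  bit 2 = 1: acc = (14, 11) + (8, 1) = (4, 12)

5P = (4, 12)


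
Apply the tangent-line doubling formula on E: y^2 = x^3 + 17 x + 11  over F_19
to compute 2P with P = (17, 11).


Doubling: s = (3 x1^2 + a) / (2 y1)
s = (3*17^2 + 17) / (2*11) mod 19 = 16
x3 = s^2 - 2 x1 mod 19 = 16^2 - 2*17 = 13
y3 = s (x1 - x3) - y1 mod 19 = 16 * (17 - 13) - 11 = 15

2P = (13, 15)


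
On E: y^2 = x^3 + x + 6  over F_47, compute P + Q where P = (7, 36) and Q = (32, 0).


P != Q, so use the chord formula.
s = (y2 - y1) / (x2 - x1) = (11) / (25) mod 47 = 23
x3 = s^2 - x1 - x2 mod 47 = 23^2 - 7 - 32 = 20
y3 = s (x1 - x3) - y1 mod 47 = 23 * (7 - 20) - 36 = 41

P + Q = (20, 41)


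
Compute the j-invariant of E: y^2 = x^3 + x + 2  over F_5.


Delta = -16(4 a^3 + 27 b^2) mod 5 = 3
-1728 * (4 a)^3 = -1728 * (4*1)^3 mod 5 = 3
j = 3 * 3^(-1) mod 5 = 1

j = 1 (mod 5)


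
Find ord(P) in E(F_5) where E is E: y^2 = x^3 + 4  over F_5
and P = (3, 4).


Compute successive multiples of P until we hit O:
  1P = (3, 4)
  2P = (0, 3)
  3P = (1, 0)
  4P = (0, 2)
  5P = (3, 1)
  6P = O

ord(P) = 6


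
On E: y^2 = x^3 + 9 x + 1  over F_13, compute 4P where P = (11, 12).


k = 4 = 100_2 (binary, LSB first: 001)
Double-and-add from P = (11, 12):
  bit 0 = 0: acc unchanged = O
  bit 1 = 0: acc unchanged = O
  bit 2 = 1: acc = O + (12, 2) = (12, 2)

4P = (12, 2)


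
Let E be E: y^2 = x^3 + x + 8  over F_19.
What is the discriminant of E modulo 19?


4 a^3 + 27 b^2 = 4*1^3 + 27*8^2 = 4 + 1728 = 1732
Delta = -16 * (1732) = -27712
Delta mod 19 = 9

Delta = 9 (mod 19)


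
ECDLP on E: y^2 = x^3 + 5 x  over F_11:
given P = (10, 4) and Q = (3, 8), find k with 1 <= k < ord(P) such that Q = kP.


Enumerate multiples of P until we hit Q = (3, 8):
  1P = (10, 4)
  2P = (3, 3)
  3P = (7, 9)
  4P = (9, 9)
  5P = (6, 9)
  6P = (0, 0)
  7P = (6, 2)
  8P = (9, 2)
  9P = (7, 2)
  10P = (3, 8)
Match found at i = 10.

k = 10


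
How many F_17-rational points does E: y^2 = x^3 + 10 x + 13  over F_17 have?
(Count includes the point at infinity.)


For each x in F_17, count y with y^2 = x^3 + 10 x + 13 mod 17:
  x = 0: RHS = 13, y in [8, 9]  -> 2 point(s)
  x = 3: RHS = 2, y in [6, 11]  -> 2 point(s)
  x = 4: RHS = 15, y in [7, 10]  -> 2 point(s)
  x = 5: RHS = 1, y in [1, 16]  -> 2 point(s)
  x = 6: RHS = 0, y in [0]  -> 1 point(s)
  x = 7: RHS = 1, y in [1, 16]  -> 2 point(s)
  x = 9: RHS = 16, y in [4, 13]  -> 2 point(s)
  x = 10: RHS = 8, y in [5, 12]  -> 2 point(s)
  x = 11: RHS = 9, y in [3, 14]  -> 2 point(s)
  x = 12: RHS = 8, y in [5, 12]  -> 2 point(s)
  x = 15: RHS = 2, y in [6, 11]  -> 2 point(s)
  x = 16: RHS = 2, y in [6, 11]  -> 2 point(s)
Affine points: 23. Add the point at infinity: total = 24.

#E(F_17) = 24


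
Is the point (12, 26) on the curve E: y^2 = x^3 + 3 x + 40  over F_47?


Check whether y^2 = x^3 + 3 x + 40 (mod 47) for (x, y) = (12, 26).
LHS: y^2 = 26^2 mod 47 = 18
RHS: x^3 + 3 x + 40 = 12^3 + 3*12 + 40 mod 47 = 18
LHS = RHS

Yes, on the curve


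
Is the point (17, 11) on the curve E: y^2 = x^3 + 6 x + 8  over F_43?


Check whether y^2 = x^3 + 6 x + 8 (mod 43) for (x, y) = (17, 11).
LHS: y^2 = 11^2 mod 43 = 35
RHS: x^3 + 6 x + 8 = 17^3 + 6*17 + 8 mod 43 = 35
LHS = RHS

Yes, on the curve


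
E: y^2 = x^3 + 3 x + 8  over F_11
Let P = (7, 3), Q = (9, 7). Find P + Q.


P != Q, so use the chord formula.
s = (y2 - y1) / (x2 - x1) = (4) / (2) mod 11 = 2
x3 = s^2 - x1 - x2 mod 11 = 2^2 - 7 - 9 = 10
y3 = s (x1 - x3) - y1 mod 11 = 2 * (7 - 10) - 3 = 2

P + Q = (10, 2)


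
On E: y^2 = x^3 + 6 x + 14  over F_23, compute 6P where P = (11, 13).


k = 6 = 110_2 (binary, LSB first: 011)
Double-and-add from P = (11, 13):
  bit 0 = 0: acc unchanged = O
  bit 1 = 1: acc = O + (19, 15) = (19, 15)
  bit 2 = 1: acc = (19, 15) + (14, 17) = (15, 11)

6P = (15, 11)


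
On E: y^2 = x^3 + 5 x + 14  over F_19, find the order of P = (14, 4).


Compute successive multiples of P until we hit O:
  1P = (14, 4)
  2P = (15, 5)
  3P = (10, 0)
  4P = (15, 14)
  5P = (14, 15)
  6P = O

ord(P) = 6


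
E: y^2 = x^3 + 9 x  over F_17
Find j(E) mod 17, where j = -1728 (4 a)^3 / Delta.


Delta = -16(4 a^3 + 27 b^2) mod 17 = 9
-1728 * (4 a)^3 = -1728 * (4*9)^3 mod 17 = 14
j = 14 * 9^(-1) mod 17 = 11

j = 11 (mod 17)


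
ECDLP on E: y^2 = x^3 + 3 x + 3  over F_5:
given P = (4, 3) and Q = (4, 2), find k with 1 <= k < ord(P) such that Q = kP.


Enumerate multiples of P until we hit Q = (4, 2):
  1P = (4, 3)
  2P = (3, 3)
  3P = (3, 2)
  4P = (4, 2)
Match found at i = 4.

k = 4


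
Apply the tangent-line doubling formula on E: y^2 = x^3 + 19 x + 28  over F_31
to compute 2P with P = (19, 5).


Doubling: s = (3 x1^2 + a) / (2 y1)
s = (3*19^2 + 19) / (2*5) mod 31 = 11
x3 = s^2 - 2 x1 mod 31 = 11^2 - 2*19 = 21
y3 = s (x1 - x3) - y1 mod 31 = 11 * (19 - 21) - 5 = 4

2P = (21, 4)


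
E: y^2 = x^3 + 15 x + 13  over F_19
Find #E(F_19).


For each x in F_19, count y with y^2 = x^3 + 15 x + 13 mod 19:
  x = 3: RHS = 9, y in [3, 16]  -> 2 point(s)
  x = 4: RHS = 4, y in [2, 17]  -> 2 point(s)
  x = 5: RHS = 4, y in [2, 17]  -> 2 point(s)
  x = 7: RHS = 5, y in [9, 10]  -> 2 point(s)
  x = 10: RHS = 4, y in [2, 17]  -> 2 point(s)
  x = 13: RHS = 11, y in [7, 12]  -> 2 point(s)
  x = 16: RHS = 17, y in [6, 13]  -> 2 point(s)
  x = 18: RHS = 16, y in [4, 15]  -> 2 point(s)
Affine points: 16. Add the point at infinity: total = 17.

#E(F_19) = 17


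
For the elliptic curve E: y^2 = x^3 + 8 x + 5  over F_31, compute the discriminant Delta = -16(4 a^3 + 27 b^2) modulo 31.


4 a^3 + 27 b^2 = 4*8^3 + 27*5^2 = 2048 + 675 = 2723
Delta = -16 * (2723) = -43568
Delta mod 31 = 18

Delta = 18 (mod 31)


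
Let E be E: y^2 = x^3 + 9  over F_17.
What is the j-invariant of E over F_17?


Delta = -16(4 a^3 + 27 b^2) mod 17 = 11
-1728 * (4 a)^3 = -1728 * (4*0)^3 mod 17 = 0
j = 0 * 11^(-1) mod 17 = 0

j = 0 (mod 17)


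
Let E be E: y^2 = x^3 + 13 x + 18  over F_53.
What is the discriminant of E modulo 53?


4 a^3 + 27 b^2 = 4*13^3 + 27*18^2 = 8788 + 8748 = 17536
Delta = -16 * (17536) = -280576
Delta mod 53 = 6

Delta = 6 (mod 53)


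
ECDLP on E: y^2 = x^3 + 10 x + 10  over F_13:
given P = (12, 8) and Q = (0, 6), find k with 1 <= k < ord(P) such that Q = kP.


Enumerate multiples of P until we hit Q = (0, 6):
  1P = (12, 8)
  2P = (2, 5)
  3P = (0, 6)
Match found at i = 3.

k = 3


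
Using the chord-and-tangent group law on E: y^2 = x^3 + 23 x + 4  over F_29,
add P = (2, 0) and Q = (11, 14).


P != Q, so use the chord formula.
s = (y2 - y1) / (x2 - x1) = (14) / (9) mod 29 = 8
x3 = s^2 - x1 - x2 mod 29 = 8^2 - 2 - 11 = 22
y3 = s (x1 - x3) - y1 mod 29 = 8 * (2 - 22) - 0 = 14

P + Q = (22, 14)


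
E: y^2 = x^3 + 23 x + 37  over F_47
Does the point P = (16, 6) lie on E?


Check whether y^2 = x^3 + 23 x + 37 (mod 47) for (x, y) = (16, 6).
LHS: y^2 = 6^2 mod 47 = 36
RHS: x^3 + 23 x + 37 = 16^3 + 23*16 + 37 mod 47 = 36
LHS = RHS

Yes, on the curve
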